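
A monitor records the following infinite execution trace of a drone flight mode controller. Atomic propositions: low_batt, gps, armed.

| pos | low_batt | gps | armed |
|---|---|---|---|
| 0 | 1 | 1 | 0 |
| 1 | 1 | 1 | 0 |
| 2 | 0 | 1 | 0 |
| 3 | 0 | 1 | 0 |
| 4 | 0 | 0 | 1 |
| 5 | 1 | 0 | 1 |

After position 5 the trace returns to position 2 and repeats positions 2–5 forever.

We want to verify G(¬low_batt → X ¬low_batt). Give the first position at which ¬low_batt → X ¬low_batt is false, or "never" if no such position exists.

Check ¬low_batt → X ¬low_batt at each position in order: 0 ✓, 1 ✓, 2 ✓, 3 ✓.
At position 4 the labels are {armed} and the next position 5 has {armed, low_batt}, so ¬low_batt → X ¬low_batt is false there. This is the first violation.

4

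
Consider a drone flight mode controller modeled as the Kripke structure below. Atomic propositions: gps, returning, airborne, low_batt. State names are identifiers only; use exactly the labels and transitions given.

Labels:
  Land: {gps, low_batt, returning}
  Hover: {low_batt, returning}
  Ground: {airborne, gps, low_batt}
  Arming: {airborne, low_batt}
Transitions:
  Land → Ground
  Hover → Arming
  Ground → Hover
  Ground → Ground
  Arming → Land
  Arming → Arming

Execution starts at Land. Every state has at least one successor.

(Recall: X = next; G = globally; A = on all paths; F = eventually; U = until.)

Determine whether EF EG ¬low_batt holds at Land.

States satisfying EG ¬low_batt: ∅.
States satisfying EF EG ¬low_batt: ∅.
No suitable path/successor from Land witnesses the formula.
Land ∉ Sat(EF EG ¬low_batt).

Violated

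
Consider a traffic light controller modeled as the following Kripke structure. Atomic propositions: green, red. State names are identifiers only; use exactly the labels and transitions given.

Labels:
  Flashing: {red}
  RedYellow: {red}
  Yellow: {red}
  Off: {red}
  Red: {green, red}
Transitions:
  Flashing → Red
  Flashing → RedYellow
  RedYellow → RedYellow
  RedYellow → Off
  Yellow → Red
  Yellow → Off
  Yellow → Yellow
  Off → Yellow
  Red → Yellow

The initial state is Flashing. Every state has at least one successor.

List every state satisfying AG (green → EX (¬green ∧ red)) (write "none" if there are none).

States satisfying green → EX (¬green ∧ red): {Flashing, RedYellow, Yellow, Off, Red}.
States satisfying AG (green → EX (¬green ∧ red)): {Flashing, RedYellow, Yellow, Off, Red}.

{Flashing, RedYellow, Yellow, Off, Red}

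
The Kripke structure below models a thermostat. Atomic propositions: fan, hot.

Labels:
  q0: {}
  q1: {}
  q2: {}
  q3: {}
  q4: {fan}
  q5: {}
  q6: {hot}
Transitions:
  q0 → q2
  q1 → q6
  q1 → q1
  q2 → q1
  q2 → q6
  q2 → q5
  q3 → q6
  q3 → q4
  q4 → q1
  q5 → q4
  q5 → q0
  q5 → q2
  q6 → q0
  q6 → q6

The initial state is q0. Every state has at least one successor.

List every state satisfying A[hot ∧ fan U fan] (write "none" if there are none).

States satisfying hot ∧ fan: ∅.
States satisfying fan: {q4}.
States satisfying A[hot ∧ fan U fan]: {q4}.

{q4}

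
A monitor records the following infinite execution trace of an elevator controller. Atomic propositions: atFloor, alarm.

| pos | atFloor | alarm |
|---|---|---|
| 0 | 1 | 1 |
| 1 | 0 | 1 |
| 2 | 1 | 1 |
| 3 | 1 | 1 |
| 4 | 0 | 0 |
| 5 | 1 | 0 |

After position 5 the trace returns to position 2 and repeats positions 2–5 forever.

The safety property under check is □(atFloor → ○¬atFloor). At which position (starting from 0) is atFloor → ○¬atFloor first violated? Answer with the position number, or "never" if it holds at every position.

2

Check atFloor → ○¬atFloor at each position in order: 0 ✓, 1 ✓.
At position 2 the labels are {alarm, atFloor} and the next position 3 has {alarm, atFloor}, so atFloor → ○¬atFloor is false there. This is the first violation.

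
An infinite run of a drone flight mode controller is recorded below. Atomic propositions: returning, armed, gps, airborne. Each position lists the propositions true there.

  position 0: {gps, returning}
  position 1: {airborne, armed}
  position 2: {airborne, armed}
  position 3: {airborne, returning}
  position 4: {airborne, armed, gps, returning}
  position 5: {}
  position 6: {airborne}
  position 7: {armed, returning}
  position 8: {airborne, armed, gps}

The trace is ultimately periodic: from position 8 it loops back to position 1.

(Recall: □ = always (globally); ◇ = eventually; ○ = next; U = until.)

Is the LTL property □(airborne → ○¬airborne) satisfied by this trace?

airborne → ○¬airborne must hold at every position from 0 onward. It fails at position 1, so □(airborne → ○¬airborne) is false.
Positions where airborne holds: 1, 2, 3, 4, 6, 8.
Check ○¬airborne at each: 1→fails, 2→fails, 3→fails, 4→ok, 6→ok, 8→fails.

No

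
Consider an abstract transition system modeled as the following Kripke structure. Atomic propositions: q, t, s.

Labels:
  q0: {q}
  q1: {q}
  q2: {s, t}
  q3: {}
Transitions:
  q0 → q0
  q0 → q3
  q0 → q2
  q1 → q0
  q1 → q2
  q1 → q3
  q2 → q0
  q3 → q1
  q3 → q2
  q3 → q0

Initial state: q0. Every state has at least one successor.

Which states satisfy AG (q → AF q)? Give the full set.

States satisfying q → AF q: {q0, q1, q2, q3}.
States satisfying AG (q → AF q): {q0, q1, q2, q3}.

{q0, q1, q2, q3}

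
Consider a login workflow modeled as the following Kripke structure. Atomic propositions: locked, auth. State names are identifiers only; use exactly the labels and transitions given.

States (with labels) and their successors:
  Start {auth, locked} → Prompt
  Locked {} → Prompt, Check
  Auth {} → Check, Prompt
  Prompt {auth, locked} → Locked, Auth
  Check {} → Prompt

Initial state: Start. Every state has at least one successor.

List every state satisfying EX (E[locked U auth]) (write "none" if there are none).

States satisfying E[locked U auth]: {Start, Prompt}.
States satisfying EX (E[locked U auth]): {Start, Locked, Auth, Check}.

{Start, Locked, Auth, Check}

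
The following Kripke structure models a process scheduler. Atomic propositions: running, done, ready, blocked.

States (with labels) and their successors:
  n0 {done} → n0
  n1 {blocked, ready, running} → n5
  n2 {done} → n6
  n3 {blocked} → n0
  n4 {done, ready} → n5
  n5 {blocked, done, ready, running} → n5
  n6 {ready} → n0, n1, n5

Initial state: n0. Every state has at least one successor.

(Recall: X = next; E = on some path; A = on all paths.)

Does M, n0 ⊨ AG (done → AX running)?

No

States satisfying done → AX running: {n1, n3, n4, n5, n6}.
States satisfying AG (done → AX running): {n1, n4, n5}.
n0 is reachable from n0 and violates done → AX running, so AG fails at n0.
n0 ∉ Sat(AG (done → AX running)).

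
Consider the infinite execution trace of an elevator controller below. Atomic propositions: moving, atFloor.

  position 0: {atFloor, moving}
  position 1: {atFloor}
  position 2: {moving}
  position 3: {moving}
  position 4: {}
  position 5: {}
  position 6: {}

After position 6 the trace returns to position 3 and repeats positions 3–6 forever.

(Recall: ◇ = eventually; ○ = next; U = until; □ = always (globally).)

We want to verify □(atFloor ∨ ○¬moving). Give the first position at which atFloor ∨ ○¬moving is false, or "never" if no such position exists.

Check atFloor ∨ ○¬moving at each position in order: 0 ✓, 1 ✓.
At position 2 the labels are {moving} and the next position 3 has {moving}, so atFloor ∨ ○¬moving is false there. This is the first violation.

2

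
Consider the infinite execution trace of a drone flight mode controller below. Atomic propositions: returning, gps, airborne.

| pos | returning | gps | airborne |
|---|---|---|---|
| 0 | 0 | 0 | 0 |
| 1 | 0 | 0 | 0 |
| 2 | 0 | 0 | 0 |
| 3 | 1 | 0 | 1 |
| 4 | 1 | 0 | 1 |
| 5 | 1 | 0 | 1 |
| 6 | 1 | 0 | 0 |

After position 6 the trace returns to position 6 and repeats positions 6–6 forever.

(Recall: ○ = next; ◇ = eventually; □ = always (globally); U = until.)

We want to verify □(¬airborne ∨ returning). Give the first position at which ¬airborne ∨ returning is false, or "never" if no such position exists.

¬airborne ∨ returning holds at every position 0..6, and those are all the positions the trace ever visits, so the invariant □(¬airborne ∨ returning) is never violated.

never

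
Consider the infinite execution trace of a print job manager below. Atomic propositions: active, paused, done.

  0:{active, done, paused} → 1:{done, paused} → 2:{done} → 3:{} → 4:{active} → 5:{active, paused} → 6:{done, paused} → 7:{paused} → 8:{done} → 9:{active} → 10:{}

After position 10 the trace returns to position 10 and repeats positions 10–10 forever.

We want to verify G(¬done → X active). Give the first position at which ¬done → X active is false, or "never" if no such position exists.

5

Check ¬done → X active at each position in order: 0 ✓, 1 ✓, 2 ✓, 3 ✓, 4 ✓.
At position 5 the labels are {active, paused} and the next position 6 has {done, paused}, so ¬done → X active is false there. This is the first violation.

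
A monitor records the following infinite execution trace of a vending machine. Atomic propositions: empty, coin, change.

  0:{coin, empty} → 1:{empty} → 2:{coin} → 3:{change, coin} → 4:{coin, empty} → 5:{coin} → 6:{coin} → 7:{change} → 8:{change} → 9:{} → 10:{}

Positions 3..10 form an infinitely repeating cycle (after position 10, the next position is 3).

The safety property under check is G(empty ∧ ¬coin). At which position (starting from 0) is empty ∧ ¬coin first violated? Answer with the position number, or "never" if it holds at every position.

0

At position 0 the labels are {coin, empty}, so empty ∧ ¬coin is false there. This is the first violation.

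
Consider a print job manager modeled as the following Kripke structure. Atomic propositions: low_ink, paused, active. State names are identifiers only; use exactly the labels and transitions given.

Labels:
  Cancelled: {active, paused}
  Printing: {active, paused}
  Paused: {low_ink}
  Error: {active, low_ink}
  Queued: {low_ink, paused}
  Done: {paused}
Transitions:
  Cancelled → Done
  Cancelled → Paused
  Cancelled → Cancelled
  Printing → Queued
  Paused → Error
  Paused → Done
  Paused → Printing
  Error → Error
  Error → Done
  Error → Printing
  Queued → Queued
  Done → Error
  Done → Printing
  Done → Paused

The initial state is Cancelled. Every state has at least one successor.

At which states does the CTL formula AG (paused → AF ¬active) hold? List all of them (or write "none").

{Printing, Paused, Error, Queued, Done}

States satisfying paused → AF ¬active: {Printing, Paused, Error, Queued, Done}.
States satisfying AG (paused → AF ¬active): {Printing, Paused, Error, Queued, Done}.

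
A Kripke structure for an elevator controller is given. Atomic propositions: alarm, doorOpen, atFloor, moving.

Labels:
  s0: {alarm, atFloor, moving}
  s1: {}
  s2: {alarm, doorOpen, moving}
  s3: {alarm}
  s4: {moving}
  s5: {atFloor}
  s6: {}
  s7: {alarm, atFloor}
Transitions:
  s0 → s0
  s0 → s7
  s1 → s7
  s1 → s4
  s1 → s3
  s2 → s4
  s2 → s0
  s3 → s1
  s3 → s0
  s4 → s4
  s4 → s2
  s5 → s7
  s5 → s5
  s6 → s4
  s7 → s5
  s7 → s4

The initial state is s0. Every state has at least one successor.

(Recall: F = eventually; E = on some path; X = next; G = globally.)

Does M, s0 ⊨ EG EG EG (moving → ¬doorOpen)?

Holds

States satisfying EG EG (moving → ¬doorOpen): {s0, s1, s3, s4, s5, s6, s7}.
States satisfying EG EG EG (moving → ¬doorOpen): {s0, s1, s3, s4, s5, s6, s7}.
s0 ∈ Sat(EG EG EG (moving → ¬doorOpen)).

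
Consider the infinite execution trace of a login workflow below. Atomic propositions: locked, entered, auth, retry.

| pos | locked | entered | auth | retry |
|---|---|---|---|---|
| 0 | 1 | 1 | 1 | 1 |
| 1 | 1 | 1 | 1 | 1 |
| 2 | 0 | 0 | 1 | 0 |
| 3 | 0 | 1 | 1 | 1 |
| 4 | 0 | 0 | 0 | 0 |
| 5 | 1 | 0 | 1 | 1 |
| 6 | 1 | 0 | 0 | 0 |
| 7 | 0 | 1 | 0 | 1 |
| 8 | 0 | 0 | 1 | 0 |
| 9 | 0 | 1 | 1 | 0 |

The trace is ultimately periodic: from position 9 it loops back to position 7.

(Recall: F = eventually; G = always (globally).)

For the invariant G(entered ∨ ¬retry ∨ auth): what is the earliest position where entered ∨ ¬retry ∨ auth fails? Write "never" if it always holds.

never

entered ∨ ¬retry ∨ auth holds at every position 0..9, and those are all the positions the trace ever visits, so the invariant G(entered ∨ ¬retry ∨ auth) is never violated.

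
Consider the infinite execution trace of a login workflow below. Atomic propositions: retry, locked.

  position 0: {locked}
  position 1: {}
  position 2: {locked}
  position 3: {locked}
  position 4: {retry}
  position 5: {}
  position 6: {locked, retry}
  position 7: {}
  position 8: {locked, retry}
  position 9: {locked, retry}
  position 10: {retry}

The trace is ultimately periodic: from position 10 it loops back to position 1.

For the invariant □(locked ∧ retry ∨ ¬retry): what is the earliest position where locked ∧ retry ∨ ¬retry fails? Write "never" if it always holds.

Check locked ∧ retry ∨ ¬retry at each position in order: 0 ✓, 1 ✓, 2 ✓, 3 ✓.
At position 4 the labels are {retry}, so locked ∧ retry ∨ ¬retry is false there. This is the first violation.

4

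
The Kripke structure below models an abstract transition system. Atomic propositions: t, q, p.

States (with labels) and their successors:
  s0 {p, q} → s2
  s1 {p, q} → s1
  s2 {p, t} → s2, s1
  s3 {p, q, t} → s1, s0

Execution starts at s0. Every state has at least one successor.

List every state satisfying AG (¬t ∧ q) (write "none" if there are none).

States satisfying ¬t ∧ q: {s0, s1}.
States satisfying AG (¬t ∧ q): {s1}.

{s1}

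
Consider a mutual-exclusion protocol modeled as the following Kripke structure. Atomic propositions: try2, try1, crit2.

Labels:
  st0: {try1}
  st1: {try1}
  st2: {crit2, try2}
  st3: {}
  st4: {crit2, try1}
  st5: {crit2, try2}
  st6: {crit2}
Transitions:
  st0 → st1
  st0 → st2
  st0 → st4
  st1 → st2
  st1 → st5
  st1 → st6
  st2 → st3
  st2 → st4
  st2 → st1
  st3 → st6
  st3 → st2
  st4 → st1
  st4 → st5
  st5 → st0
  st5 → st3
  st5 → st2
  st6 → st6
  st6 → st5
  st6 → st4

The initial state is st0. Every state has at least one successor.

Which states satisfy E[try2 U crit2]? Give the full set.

{st2, st4, st5, st6}

States satisfying try2: {st2, st5}.
States satisfying crit2: {st2, st4, st5, st6}.
States satisfying E[try2 U crit2]: {st2, st4, st5, st6}.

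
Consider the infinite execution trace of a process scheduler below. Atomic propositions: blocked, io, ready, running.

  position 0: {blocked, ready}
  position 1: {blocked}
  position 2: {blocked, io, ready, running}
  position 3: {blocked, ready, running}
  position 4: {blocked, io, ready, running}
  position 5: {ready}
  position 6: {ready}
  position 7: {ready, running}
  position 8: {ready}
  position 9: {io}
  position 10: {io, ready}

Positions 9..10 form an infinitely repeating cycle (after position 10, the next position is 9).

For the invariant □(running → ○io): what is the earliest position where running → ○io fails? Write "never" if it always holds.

2

Check running → ○io at each position in order: 0 ✓, 1 ✓.
At position 2 the labels are {blocked, io, ready, running} and the next position 3 has {blocked, ready, running}, so running → ○io is false there. This is the first violation.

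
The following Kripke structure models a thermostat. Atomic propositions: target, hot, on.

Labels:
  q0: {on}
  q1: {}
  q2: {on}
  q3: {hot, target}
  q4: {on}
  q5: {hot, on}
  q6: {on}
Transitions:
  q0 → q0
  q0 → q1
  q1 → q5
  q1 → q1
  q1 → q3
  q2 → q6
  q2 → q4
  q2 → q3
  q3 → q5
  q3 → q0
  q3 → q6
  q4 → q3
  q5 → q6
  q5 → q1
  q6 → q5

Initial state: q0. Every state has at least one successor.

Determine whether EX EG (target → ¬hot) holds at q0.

States satisfying EG (target → ¬hot): {q0, q1, q2, q5, q6}.
States satisfying EX EG (target → ¬hot): {q0, q1, q2, q3, q5, q6}.
q0 ∈ Sat(EX EG (target → ¬hot)).

Holds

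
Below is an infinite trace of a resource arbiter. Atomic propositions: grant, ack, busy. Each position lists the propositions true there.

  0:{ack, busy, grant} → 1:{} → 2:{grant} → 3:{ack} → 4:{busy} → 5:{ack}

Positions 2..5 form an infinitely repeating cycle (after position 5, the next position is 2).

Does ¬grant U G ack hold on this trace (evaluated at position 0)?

Violated

Walking from position 0: at position 0, G ack has not yet held and ¬grant fails, so ¬grant U G ack is false.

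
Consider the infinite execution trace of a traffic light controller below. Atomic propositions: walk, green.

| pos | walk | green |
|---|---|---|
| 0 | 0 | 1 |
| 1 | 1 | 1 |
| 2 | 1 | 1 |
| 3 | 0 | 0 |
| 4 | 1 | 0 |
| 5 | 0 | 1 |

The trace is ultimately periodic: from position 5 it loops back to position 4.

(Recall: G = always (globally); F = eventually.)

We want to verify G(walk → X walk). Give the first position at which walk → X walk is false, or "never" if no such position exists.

2

Check walk → X walk at each position in order: 0 ✓, 1 ✓.
At position 2 the labels are {green, walk} and the next position 3 has {}, so walk → X walk is false there. This is the first violation.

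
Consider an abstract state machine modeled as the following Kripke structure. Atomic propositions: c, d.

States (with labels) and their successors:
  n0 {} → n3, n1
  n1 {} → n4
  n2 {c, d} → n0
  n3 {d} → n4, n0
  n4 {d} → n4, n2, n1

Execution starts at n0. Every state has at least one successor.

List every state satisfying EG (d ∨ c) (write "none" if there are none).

{n3, n4}

States satisfying d ∨ c: {n2, n3, n4}.
States satisfying EG (d ∨ c): {n3, n4}.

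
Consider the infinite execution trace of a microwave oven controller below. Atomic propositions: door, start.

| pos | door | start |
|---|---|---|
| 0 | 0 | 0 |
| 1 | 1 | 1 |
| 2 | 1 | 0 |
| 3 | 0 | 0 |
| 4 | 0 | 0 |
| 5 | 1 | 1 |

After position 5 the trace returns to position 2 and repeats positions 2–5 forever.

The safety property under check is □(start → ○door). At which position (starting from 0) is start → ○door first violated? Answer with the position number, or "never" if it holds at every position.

start → ○door holds at every position 0..5, and those are all the positions the trace ever visits, so the invariant □(start → ○door) is never violated.

never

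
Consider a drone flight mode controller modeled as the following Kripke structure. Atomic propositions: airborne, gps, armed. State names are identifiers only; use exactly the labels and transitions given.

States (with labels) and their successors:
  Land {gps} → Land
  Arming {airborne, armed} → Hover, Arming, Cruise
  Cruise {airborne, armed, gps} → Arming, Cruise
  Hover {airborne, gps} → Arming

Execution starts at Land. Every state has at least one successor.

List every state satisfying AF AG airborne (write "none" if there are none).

{Arming, Cruise, Hover}

States satisfying AG airborne: {Arming, Cruise, Hover}.
States satisfying AF AG airborne: {Arming, Cruise, Hover}.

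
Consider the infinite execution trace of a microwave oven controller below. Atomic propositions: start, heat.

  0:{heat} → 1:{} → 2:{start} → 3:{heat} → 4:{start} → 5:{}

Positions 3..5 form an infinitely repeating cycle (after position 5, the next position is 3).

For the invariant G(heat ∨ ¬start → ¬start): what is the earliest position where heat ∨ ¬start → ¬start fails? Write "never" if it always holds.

never

heat ∨ ¬start → ¬start holds at every position 0..5, and those are all the positions the trace ever visits, so the invariant G(heat ∨ ¬start → ¬start) is never violated.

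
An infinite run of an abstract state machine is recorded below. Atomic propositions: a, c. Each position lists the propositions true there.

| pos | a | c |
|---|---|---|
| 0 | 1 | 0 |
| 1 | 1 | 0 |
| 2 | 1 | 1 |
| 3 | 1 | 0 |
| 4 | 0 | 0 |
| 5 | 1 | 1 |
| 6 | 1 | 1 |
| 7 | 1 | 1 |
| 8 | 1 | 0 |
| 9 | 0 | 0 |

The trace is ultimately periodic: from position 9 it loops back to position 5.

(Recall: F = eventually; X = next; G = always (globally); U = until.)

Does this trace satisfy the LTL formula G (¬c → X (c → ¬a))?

No

¬c → X (c → ¬a) must hold at every position from 0 onward. It fails at position 1, so G (¬c → X (c → ¬a)) is false.
Positions where ¬c holds: 0, 1, 3, 4, 8, 9.
Check X (c → ¬a) at each: 0→ok, 1→fails, 3→ok, 4→fails, 8→ok, 9→fails.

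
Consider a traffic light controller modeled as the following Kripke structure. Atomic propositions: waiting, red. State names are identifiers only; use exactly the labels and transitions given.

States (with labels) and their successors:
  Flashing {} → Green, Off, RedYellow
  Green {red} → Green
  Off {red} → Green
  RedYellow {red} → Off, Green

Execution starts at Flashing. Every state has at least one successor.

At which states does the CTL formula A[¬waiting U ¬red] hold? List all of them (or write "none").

States satisfying ¬waiting: {Flashing, Green, Off, RedYellow}.
States satisfying ¬red: {Flashing}.
States satisfying A[¬waiting U ¬red]: {Flashing}.

{Flashing}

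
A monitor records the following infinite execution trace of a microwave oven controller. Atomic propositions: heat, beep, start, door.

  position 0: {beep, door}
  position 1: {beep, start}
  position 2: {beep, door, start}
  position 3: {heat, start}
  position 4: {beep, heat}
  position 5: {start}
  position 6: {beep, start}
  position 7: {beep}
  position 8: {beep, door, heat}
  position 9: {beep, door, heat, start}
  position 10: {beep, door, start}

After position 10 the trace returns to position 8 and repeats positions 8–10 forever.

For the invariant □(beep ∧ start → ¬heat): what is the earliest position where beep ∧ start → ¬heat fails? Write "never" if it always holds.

9

Check beep ∧ start → ¬heat at each position in order: 0 ✓, 1 ✓, 2 ✓, 3 ✓, 4 ✓, 5 ✓, 6 ✓, 7 ✓, 8 ✓.
At position 9 the labels are {beep, door, heat, start}, so beep ∧ start → ¬heat is false there. This is the first violation.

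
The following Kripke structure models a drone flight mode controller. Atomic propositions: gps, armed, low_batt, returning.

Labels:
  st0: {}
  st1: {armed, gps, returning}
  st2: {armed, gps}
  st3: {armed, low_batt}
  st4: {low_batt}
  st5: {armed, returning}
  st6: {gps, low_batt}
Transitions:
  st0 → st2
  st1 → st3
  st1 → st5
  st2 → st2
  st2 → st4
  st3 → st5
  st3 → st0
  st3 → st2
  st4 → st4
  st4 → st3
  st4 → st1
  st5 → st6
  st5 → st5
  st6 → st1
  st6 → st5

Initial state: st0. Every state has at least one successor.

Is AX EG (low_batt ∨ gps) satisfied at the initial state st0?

States satisfying EG (low_batt ∨ gps): {st1, st2, st3, st4, st6}.
States satisfying AX EG (low_batt ∨ gps): {st0, st2, st4}.
st0 ∈ Sat(AX EG (low_batt ∨ gps)).

Satisfied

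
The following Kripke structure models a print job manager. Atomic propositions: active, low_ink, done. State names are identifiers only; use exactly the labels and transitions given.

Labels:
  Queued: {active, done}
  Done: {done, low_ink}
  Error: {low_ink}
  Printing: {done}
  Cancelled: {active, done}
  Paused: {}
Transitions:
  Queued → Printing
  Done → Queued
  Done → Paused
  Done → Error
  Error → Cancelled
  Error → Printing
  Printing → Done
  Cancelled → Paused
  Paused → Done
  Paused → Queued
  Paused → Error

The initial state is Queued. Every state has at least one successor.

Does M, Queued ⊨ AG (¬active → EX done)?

States satisfying ¬active → EX done: {Queued, Done, Error, Printing, Cancelled, Paused}.
States satisfying AG (¬active → EX done): {Queued, Done, Error, Printing, Cancelled, Paused}.
Every state reachable from Queued satisfies ¬active → EX done.
Queued ∈ Sat(AG (¬active → EX done)).

Satisfied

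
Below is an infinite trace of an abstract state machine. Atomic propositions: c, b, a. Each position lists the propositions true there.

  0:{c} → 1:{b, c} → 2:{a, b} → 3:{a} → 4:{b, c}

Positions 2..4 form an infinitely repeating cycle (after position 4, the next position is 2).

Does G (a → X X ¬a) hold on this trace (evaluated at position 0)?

a → X X ¬a must hold at every position from 0 onward. It fails at position 3, so G (a → X X ¬a) is false.
Positions where a holds: 2, 3.
Check X X ¬a at each: 2→ok, 3→fails.

Does not hold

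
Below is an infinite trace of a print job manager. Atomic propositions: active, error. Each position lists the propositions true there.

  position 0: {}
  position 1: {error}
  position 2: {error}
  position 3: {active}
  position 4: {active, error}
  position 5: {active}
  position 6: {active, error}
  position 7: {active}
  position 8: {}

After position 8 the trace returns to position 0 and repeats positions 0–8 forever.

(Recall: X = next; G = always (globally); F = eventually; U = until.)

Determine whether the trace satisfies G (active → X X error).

Does not hold

active → X X error must hold at every position from 0 onward. It fails at position 3, so G (active → X X error) is false.
Positions where active holds: 3, 4, 5, 6, 7.
Check X X error at each: 3→fails, 4→ok, 5→fails, 6→fails, 7→fails.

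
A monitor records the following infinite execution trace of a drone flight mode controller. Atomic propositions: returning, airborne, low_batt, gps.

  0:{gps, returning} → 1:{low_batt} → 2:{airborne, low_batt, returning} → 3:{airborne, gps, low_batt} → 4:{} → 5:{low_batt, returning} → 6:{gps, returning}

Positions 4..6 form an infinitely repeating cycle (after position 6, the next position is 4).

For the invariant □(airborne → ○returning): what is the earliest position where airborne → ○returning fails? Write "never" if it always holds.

2

Check airborne → ○returning at each position in order: 0 ✓, 1 ✓.
At position 2 the labels are {airborne, low_batt, returning} and the next position 3 has {airborne, gps, low_batt}, so airborne → ○returning is false there. This is the first violation.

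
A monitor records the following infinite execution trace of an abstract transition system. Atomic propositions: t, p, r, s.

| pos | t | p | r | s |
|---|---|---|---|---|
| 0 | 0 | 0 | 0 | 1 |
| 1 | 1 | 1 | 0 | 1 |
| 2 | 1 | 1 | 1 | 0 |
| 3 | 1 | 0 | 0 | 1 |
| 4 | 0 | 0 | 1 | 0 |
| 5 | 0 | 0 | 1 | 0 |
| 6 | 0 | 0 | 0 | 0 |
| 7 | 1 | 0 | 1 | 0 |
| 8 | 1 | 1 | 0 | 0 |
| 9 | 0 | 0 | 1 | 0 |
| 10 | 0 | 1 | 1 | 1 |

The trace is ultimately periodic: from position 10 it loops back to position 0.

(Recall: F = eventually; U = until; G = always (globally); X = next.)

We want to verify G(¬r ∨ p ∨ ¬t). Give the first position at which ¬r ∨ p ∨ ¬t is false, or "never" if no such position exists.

Check ¬r ∨ p ∨ ¬t at each position in order: 0 ✓, 1 ✓, 2 ✓, 3 ✓, 4 ✓, 5 ✓, 6 ✓.
At position 7 the labels are {r, t}, so ¬r ∨ p ∨ ¬t is false there. This is the first violation.

7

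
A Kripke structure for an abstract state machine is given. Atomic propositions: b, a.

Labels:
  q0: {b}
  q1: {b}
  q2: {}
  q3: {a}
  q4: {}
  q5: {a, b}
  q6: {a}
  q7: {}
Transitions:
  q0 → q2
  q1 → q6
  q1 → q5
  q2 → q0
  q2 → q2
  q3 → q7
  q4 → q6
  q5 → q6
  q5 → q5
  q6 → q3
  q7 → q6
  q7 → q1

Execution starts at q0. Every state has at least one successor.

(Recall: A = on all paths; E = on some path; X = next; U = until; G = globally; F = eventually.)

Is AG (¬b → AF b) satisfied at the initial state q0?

No

States satisfying ¬b → AF b: {q0, q1, q5}.
States satisfying AG (¬b → AF b): ∅.
q2 is reachable from q0 and violates ¬b → AF b, so AG fails at q0.
q0 ∉ Sat(AG (¬b → AF b)).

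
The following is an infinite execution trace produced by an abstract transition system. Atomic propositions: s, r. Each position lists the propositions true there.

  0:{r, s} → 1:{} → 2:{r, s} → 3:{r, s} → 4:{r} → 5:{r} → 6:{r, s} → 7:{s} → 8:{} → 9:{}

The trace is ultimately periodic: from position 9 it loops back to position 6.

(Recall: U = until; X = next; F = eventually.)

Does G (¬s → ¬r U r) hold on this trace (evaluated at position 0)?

Holds

¬s → ¬r U r holds at every position 0..9, and those are all positions ever visited, so G (¬s → ¬r U r) holds.
Positions where ¬s holds: 1, 4, 5, 8, 9.
Check ¬r U r at each: 1→ok, 4→ok, 5→ok, 8→ok, 9→ok.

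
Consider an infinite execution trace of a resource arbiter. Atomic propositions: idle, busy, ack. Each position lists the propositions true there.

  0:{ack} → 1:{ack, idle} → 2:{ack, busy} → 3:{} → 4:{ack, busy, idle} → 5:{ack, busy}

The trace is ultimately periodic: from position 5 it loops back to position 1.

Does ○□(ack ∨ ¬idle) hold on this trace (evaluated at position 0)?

The position after 0 is 1; □(ack ∨ ¬idle) is true there.

Holds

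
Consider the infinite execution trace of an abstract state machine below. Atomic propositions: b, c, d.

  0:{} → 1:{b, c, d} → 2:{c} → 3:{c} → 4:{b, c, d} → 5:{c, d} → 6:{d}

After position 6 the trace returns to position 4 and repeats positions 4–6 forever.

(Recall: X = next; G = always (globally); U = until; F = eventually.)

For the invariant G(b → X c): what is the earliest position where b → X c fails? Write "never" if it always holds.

never

b → X c holds at every position 0..6, and those are all the positions the trace ever visits, so the invariant G(b → X c) is never violated.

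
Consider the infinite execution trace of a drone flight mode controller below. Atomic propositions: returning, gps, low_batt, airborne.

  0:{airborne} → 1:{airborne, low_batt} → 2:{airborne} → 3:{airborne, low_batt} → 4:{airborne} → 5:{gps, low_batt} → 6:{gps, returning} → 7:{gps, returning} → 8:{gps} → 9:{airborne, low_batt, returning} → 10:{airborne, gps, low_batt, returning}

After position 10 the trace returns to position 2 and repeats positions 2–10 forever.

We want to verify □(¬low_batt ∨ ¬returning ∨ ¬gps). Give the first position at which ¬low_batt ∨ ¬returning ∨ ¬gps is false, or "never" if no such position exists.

Check ¬low_batt ∨ ¬returning ∨ ¬gps at each position in order: 0 ✓, 1 ✓, 2 ✓, 3 ✓, 4 ✓, 5 ✓, 6 ✓, 7 ✓, 8 ✓, 9 ✓.
At position 10 the labels are {airborne, gps, low_batt, returning}, so ¬low_batt ∨ ¬returning ∨ ¬gps is false there. This is the first violation.

10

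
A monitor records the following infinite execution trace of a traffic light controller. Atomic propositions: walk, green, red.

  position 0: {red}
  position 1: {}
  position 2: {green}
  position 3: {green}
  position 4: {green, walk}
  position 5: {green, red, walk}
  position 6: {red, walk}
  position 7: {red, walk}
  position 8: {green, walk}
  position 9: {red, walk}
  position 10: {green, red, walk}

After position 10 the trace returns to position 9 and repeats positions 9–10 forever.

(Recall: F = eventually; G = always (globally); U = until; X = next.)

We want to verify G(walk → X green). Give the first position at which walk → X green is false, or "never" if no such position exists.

Check walk → X green at each position in order: 0 ✓, 1 ✓, 2 ✓, 3 ✓, 4 ✓.
At position 5 the labels are {green, red, walk} and the next position 6 has {red, walk}, so walk → X green is false there. This is the first violation.

5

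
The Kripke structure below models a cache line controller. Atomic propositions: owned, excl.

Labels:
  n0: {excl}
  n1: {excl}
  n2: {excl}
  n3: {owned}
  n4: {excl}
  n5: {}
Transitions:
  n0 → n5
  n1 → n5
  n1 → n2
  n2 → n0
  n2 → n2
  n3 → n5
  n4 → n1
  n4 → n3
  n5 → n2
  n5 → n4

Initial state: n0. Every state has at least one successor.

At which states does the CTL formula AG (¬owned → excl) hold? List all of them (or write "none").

none

States satisfying ¬owned → excl: {n0, n1, n2, n3, n4}.
States satisfying AG (¬owned → excl): ∅.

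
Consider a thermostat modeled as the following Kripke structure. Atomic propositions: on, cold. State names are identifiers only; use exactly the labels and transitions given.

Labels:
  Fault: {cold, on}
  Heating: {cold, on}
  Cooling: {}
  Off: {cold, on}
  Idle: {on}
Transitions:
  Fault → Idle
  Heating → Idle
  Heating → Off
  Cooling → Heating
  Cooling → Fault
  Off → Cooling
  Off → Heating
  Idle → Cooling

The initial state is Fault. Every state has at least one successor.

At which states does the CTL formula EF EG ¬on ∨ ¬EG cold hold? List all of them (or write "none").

{Fault, Cooling, Idle}

States satisfying EG ¬on: ∅.
States satisfying EF EG ¬on: ∅.
States satisfying cold: {Fault, Heating, Off}.
States satisfying EG cold: {Heating, Off}.
States satisfying ¬EG cold: {Fault, Cooling, Idle}.
States satisfying EF EG ¬on ∨ ¬EG cold: {Fault, Cooling, Idle}.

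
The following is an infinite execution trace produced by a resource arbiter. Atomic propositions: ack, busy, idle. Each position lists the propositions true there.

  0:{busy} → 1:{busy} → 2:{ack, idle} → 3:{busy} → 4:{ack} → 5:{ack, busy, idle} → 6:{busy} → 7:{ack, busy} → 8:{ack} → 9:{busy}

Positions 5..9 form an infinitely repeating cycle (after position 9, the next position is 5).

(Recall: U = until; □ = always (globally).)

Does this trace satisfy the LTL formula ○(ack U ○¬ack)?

Does not hold

The position after 0 is 1; ack U ○¬ack is false there.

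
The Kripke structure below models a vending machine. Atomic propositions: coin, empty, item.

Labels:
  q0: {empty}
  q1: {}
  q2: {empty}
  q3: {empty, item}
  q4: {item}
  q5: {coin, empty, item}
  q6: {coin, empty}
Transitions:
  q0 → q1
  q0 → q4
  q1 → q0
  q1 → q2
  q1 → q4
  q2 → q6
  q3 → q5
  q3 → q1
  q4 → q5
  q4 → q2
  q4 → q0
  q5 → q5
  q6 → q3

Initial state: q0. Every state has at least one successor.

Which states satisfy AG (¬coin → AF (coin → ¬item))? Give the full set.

States satisfying ¬coin → AF (coin → ¬item): {q0, q1, q2, q3, q4, q5, q6}.
States satisfying AG (¬coin → AF (coin → ¬item)): {q0, q1, q2, q3, q4, q5, q6}.

{q0, q1, q2, q3, q4, q5, q6}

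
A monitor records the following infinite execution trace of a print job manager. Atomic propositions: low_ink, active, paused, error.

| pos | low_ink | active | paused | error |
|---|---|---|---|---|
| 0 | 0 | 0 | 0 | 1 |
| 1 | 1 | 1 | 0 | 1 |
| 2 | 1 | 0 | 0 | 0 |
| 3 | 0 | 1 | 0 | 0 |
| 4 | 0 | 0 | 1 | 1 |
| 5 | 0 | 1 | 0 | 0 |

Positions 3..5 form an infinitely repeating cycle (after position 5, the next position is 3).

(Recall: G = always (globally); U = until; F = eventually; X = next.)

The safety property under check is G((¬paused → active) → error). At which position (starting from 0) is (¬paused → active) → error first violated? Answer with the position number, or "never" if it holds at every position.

Check (¬paused → active) → error at each position in order: 0 ✓, 1 ✓, 2 ✓.
At position 3 the labels are {active}, so (¬paused → active) → error is false there. This is the first violation.

3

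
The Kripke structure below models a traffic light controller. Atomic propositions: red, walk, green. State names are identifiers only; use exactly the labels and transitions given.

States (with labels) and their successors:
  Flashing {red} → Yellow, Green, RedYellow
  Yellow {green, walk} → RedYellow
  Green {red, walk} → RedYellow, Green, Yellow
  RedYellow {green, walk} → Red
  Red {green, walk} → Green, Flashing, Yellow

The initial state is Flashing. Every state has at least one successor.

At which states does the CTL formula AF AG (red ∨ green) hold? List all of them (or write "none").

States satisfying AG (red ∨ green): {Flashing, Yellow, Green, RedYellow, Red}.
States satisfying AF AG (red ∨ green): {Flashing, Yellow, Green, RedYellow, Red}.

{Flashing, Yellow, Green, RedYellow, Red}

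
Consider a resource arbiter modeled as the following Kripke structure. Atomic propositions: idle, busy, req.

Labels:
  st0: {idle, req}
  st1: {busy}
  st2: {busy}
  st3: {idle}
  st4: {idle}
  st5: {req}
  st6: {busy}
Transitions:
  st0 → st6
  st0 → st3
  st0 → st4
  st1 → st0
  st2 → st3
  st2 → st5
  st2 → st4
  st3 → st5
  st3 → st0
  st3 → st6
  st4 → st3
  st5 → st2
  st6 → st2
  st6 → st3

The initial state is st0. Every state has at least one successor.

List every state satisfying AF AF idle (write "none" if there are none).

{st0, st1, st3, st4}

States satisfying AF idle: {st0, st1, st3, st4}.
States satisfying AF AF idle: {st0, st1, st3, st4}.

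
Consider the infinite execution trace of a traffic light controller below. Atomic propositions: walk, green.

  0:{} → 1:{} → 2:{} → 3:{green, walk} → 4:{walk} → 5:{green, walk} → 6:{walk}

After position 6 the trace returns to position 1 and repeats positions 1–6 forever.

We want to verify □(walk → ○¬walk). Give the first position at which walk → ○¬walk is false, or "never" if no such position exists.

Check walk → ○¬walk at each position in order: 0 ✓, 1 ✓, 2 ✓.
At position 3 the labels are {green, walk} and the next position 4 has {walk}, so walk → ○¬walk is false there. This is the first violation.

3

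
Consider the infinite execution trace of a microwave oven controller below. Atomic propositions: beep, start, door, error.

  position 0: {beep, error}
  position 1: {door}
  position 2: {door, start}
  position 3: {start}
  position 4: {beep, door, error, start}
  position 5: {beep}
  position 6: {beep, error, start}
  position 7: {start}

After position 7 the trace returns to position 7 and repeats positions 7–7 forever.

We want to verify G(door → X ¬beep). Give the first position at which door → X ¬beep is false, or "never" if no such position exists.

Check door → X ¬beep at each position in order: 0 ✓, 1 ✓, 2 ✓, 3 ✓.
At position 4 the labels are {beep, door, error, start} and the next position 5 has {beep}, so door → X ¬beep is false there. This is the first violation.

4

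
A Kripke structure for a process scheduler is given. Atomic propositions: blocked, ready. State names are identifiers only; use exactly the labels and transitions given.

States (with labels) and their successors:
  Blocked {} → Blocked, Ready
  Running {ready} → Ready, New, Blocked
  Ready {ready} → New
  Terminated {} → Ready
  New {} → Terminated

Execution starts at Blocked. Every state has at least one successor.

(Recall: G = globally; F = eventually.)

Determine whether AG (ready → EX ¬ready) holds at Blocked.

Holds

States satisfying ready → EX ¬ready: {Blocked, Running, Ready, Terminated, New}.
States satisfying AG (ready → EX ¬ready): {Blocked, Running, Ready, Terminated, New}.
Every state reachable from Blocked satisfies ready → EX ¬ready.
Blocked ∈ Sat(AG (ready → EX ¬ready)).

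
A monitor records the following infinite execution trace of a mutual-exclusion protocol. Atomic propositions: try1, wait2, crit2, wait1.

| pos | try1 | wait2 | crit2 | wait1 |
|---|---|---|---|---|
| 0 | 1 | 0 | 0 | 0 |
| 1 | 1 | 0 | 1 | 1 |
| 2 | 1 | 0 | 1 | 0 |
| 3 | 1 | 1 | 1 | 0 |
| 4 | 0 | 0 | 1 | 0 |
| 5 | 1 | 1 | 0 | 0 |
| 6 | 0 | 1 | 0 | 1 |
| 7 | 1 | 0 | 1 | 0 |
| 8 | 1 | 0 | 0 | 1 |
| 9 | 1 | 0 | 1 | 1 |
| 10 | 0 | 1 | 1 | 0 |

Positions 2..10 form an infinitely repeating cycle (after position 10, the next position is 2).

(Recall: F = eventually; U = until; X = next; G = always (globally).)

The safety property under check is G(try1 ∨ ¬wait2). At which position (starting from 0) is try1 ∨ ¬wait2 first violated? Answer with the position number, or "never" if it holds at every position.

6

Check try1 ∨ ¬wait2 at each position in order: 0 ✓, 1 ✓, 2 ✓, 3 ✓, 4 ✓, 5 ✓.
At position 6 the labels are {wait1, wait2}, so try1 ∨ ¬wait2 is false there. This is the first violation.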